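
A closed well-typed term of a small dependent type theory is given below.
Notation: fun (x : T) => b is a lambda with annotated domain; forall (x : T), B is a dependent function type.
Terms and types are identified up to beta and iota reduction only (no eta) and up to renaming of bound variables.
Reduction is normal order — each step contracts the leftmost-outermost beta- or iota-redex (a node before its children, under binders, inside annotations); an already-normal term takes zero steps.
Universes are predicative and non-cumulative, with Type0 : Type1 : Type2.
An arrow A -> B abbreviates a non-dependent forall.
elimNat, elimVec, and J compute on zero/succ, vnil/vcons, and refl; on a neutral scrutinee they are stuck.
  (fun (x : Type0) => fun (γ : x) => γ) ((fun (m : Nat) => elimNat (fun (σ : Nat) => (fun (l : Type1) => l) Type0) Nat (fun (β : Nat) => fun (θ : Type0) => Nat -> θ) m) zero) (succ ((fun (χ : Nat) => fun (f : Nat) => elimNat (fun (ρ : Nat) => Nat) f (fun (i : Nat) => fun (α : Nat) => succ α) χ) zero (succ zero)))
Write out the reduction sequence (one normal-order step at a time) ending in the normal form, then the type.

normal-order reduction:
  (fun (x : Type0) => fun (γ : x) => γ) ((fun (m : Nat) => elimNat (fun (σ : Nat) => (fun (l : Type1) => l) Type0) Nat (fun (β : Nat) => fun (θ : Type0) => Nat -> θ) m) zero) (succ ((fun (χ : Nat) => fun (f : Nat) => elimNat (fun (ρ : Nat) => Nat) f (fun (i : Nat) => fun (α : Nat) => succ α) χ) zero (succ zero)))
  ~> (fun (x : (fun (γ : Nat) => elimNat (fun (m : Nat) => (fun (σ : Type1) => σ) Type0) Nat (fun (l : Nat) => fun (β : Type0) => Nat -> β) γ) zero) => x) (succ ((fun (θ : Nat) => fun (χ : Nat) => elimNat (fun (f : Nat) => Nat) χ (fun (ρ : Nat) => fun (i : Nat) => succ i) θ) zero (succ zero)))
  ~> succ ((fun (x : Nat) => fun (γ : Nat) => elimNat (fun (m : Nat) => Nat) γ (fun (σ : Nat) => fun (l : Nat) => succ l) x) zero (succ zero))
  ~> succ ((fun (x : Nat) => elimNat (fun (γ : Nat) => Nat) x (fun (m : Nat) => fun (σ : Nat) => succ σ) zero) (succ zero))
  ~> succ (elimNat (fun (x : Nat) => Nat) (succ zero) (fun (γ : Nat) => fun (m : Nat) => succ m) zero)
  ~> succ (succ zero)
type:
  Nat


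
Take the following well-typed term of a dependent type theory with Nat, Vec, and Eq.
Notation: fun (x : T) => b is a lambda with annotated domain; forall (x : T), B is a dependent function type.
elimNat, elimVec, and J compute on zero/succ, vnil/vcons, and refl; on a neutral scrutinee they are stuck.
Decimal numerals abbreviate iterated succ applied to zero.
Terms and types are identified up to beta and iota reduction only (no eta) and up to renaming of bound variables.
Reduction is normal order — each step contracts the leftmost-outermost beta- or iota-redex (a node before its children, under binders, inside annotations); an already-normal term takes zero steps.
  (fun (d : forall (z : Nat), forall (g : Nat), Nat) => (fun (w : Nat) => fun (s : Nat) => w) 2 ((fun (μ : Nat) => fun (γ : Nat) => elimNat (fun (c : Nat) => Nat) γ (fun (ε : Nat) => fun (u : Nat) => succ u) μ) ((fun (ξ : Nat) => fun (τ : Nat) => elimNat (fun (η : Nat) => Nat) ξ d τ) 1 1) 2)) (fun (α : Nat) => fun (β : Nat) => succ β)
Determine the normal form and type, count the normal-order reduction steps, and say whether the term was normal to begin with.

reduced normal form:
  2
type:
  Nat
steps to reach normal form (normal order): 3
started in normal form: no
first contracted redex: a beta-redex


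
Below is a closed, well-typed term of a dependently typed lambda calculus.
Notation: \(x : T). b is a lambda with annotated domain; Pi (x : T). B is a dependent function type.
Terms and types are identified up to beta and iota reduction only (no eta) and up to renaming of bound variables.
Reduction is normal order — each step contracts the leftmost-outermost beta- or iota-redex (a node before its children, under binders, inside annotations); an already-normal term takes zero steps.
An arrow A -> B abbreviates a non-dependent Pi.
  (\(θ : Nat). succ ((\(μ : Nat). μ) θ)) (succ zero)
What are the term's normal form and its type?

reduced normal form:
  succ (succ zero)
type:
  Nat


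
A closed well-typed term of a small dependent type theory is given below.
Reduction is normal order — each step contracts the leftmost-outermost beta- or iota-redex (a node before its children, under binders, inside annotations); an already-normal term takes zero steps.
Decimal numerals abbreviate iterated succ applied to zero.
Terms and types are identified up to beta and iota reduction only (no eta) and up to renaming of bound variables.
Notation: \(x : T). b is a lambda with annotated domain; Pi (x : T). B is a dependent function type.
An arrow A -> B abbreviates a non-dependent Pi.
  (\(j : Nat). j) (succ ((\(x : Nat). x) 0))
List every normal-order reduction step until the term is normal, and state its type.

normal-order reduction sequence:
  (\(j : Nat). j) (succ ((\(x : Nat). x) 0))
  ~> succ ((\(j : Nat). j) 0)
  ~> 1
inferred type:
  Nat


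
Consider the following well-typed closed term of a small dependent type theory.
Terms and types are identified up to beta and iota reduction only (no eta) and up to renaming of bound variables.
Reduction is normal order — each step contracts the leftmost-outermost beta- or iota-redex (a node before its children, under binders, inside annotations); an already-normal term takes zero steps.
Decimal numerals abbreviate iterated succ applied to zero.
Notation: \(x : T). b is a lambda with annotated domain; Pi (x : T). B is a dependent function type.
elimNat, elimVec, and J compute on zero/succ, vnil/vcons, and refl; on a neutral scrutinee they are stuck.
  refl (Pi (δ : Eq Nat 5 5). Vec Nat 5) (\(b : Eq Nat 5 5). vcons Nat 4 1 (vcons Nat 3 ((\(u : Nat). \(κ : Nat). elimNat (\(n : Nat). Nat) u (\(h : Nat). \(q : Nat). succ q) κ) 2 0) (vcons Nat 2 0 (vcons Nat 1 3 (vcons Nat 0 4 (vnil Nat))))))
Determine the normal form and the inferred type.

resulting normal form:
  refl (Pi (δ : Eq Nat 5 5). Vec Nat 5) (\(b : Eq Nat 5 5). vcons Nat 4 1 (vcons Nat 3 2 (vcons Nat 2 0 (vcons Nat 1 3 (vcons Nat 0 4 (vnil Nat))))))
inferred type:
  Eq (Pi (δ : Eq Nat 5 5). Vec Nat 5) (\(b : Eq Nat 5 5). vcons Nat 4 1 (vcons Nat 3 2 (vcons Nat 2 0 (vcons Nat 1 3 (vcons Nat 0 4 (vnil Nat)))))) (\(u : Eq Nat 5 5). vcons Nat 4 1 (vcons Nat 3 2 (vcons Nat 2 0 (vcons Nat 1 3 (vcons Nat 0 4 (vnil Nat))))))
observation: normalization takes exactly 3 steps under the normal-order strategy.


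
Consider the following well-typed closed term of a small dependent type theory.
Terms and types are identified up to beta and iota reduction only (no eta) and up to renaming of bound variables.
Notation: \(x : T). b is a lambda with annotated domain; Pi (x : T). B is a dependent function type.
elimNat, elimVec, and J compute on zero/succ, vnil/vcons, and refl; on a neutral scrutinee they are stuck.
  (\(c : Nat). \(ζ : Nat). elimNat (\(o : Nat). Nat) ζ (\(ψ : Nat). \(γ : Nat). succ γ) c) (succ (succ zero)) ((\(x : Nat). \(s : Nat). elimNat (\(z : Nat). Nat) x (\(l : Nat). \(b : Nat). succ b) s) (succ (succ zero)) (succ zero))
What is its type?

the term's type:
  Nat


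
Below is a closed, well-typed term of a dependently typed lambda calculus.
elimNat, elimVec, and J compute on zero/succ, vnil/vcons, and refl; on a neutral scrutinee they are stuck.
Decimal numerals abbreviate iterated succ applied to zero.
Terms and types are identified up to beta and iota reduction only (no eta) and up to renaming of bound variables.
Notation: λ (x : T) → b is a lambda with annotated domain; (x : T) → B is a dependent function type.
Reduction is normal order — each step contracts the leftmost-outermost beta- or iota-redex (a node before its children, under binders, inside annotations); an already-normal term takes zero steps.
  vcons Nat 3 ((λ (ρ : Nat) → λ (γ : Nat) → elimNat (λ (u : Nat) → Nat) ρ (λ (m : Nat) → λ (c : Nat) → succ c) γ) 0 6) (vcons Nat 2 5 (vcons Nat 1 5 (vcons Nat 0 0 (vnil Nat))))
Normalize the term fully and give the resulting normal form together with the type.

resulting normal form:
  vcons Nat 3 6 (vcons Nat 2 5 (vcons Nat 1 5 (vcons Nat 0 0 (vnil Nat))))
inferred type:
  Vec Nat 4


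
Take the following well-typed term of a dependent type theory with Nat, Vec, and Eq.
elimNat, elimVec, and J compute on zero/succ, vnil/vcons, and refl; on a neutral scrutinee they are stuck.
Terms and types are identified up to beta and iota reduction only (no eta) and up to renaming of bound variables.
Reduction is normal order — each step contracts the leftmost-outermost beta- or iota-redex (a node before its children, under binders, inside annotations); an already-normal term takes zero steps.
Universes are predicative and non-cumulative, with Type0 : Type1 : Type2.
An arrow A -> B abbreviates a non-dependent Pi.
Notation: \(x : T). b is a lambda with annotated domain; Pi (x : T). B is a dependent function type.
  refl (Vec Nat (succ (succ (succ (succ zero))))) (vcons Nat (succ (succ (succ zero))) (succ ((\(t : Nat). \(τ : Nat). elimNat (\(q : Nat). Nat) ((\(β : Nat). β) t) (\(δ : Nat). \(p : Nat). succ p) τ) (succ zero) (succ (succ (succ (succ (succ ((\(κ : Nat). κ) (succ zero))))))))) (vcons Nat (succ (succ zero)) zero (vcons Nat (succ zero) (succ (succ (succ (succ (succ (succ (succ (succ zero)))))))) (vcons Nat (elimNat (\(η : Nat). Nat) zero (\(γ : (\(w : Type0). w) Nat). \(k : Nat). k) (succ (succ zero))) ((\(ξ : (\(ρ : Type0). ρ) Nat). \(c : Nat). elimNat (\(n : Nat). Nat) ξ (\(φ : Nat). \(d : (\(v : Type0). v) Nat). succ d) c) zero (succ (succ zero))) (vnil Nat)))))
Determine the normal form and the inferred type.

resulting normal form:
  refl (Vec Nat (succ (succ (succ (succ zero))))) (vcons Nat (succ (succ (succ zero))) (succ (succ (succ (succ (succ (succ (succ (succ zero)))))))) (vcons Nat (succ (succ zero)) zero (vcons Nat (succ zero) (succ (succ (succ (succ (succ (succ (succ (succ zero)))))))) (vcons Nat zero (succ (succ zero)) (vnil Nat)))))
inferred type:
  Eq (Vec Nat (succ (succ (succ (succ zero))))) (vcons Nat (succ (succ (succ zero))) (succ (succ (succ (succ (succ (succ (succ (succ zero)))))))) (vcons Nat (succ (succ zero)) zero (vcons Nat (succ zero) (succ (succ (succ (succ (succ (succ (succ (succ zero)))))))) (vcons Nat zero (succ (succ zero)) (vnil Nat))))) (vcons Nat (succ (succ (succ zero))) (succ (succ (succ (succ (succ (succ (succ (succ zero)))))))) (vcons Nat (succ (succ zero)) zero (vcons Nat (succ zero) (succ (succ (succ (succ (succ (succ (succ (succ zero)))))))) (vcons Nat zero (succ (succ zero)) (vnil Nat)))))


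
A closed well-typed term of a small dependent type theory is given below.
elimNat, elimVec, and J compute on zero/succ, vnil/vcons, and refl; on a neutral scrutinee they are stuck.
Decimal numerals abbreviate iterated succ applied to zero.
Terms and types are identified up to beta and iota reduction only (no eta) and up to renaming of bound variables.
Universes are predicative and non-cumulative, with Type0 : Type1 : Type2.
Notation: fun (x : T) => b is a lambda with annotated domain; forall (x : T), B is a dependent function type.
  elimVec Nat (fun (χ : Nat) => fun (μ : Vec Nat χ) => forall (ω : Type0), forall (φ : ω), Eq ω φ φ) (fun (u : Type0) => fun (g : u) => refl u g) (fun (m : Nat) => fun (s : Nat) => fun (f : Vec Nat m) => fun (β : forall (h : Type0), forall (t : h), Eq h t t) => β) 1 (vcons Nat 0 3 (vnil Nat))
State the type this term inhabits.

the term's type:
  forall (χ : Type0), forall (μ : χ), Eq χ μ μ


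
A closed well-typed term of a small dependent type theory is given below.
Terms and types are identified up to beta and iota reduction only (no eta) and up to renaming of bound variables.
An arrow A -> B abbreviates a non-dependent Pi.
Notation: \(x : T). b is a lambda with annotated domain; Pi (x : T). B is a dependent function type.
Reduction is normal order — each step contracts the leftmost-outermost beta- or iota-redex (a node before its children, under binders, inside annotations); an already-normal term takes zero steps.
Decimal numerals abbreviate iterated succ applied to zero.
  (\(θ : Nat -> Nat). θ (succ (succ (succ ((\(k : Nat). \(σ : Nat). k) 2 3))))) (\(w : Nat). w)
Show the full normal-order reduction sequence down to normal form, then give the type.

normal-order reduction sequence:
  (\(θ : Nat -> Nat). θ (succ (succ (succ ((\(k : Nat). \(σ : Nat). k) 2 3))))) (\(w : Nat). w)
  ~> (\(θ : Nat). θ) (succ (succ (succ ((\(k : Nat). \(σ : Nat). k) 2 3))))
  ~> succ (succ (succ ((\(θ : Nat). \(k : Nat). θ) 2 3)))
  ~> succ (succ (succ ((\(θ : Nat). 2) 3)))
  ~> 5
inferred type:
  Nat


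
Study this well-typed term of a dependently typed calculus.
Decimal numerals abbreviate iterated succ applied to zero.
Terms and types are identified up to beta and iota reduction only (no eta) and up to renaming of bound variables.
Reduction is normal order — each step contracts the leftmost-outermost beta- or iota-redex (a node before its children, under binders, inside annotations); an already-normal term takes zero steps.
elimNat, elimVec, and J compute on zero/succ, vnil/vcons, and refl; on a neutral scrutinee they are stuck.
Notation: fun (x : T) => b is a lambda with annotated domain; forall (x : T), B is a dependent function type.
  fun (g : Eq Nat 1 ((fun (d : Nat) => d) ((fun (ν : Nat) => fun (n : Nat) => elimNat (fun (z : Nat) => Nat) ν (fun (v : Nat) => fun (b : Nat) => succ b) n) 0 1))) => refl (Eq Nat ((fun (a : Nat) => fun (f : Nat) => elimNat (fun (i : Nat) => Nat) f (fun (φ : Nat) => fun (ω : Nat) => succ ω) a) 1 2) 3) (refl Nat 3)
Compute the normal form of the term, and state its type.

normal form:
  fun (g : Eq Nat 1 1) => refl (Eq Nat 3 3) (refl Nat 3)
the term's type:
  forall (g : Eq Nat 1 1), Eq (Eq Nat 3 3) (refl Nat 3) (refl Nat 3)
observation: the first redex contracted is a beta-redex; the normal form is reached in 13 normal-order steps.


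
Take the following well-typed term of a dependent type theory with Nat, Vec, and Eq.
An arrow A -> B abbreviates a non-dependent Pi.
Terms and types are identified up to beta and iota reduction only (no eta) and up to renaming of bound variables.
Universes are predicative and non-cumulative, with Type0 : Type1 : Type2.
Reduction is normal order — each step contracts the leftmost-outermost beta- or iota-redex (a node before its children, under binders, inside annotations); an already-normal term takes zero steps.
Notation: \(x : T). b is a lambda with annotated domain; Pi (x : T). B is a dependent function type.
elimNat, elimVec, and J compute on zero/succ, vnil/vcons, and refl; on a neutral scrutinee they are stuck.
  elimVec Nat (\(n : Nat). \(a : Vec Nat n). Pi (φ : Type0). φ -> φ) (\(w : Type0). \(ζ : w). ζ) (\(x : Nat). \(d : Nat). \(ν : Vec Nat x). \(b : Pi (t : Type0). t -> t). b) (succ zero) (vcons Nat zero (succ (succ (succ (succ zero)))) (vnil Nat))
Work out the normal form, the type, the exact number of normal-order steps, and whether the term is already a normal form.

reduced normal form:
  \(n : Type0). \(a : n). a
the term's type:
  Pi (n : Type0). n -> n
reduction steps (normal order): 6
started in normal form: no
first redex: an elimVec iota-redex


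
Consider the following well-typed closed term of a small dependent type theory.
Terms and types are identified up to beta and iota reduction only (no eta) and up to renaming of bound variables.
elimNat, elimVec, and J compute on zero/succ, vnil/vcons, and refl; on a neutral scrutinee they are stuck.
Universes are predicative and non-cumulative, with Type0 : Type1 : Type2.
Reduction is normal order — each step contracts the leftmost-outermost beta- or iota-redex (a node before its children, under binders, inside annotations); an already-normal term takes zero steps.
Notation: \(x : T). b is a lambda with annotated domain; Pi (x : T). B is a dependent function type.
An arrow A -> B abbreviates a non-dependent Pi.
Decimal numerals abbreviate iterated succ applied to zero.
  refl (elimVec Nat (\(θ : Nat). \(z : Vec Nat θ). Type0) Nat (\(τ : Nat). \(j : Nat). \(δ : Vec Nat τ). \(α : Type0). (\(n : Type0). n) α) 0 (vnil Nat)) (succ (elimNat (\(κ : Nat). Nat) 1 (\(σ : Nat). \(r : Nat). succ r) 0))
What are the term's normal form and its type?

resulting normal form:
  refl Nat 2
type:
  Eq Nat 2 2
observation: contracting an elimVec iota-redex first, the term normalizes in 2 steps.


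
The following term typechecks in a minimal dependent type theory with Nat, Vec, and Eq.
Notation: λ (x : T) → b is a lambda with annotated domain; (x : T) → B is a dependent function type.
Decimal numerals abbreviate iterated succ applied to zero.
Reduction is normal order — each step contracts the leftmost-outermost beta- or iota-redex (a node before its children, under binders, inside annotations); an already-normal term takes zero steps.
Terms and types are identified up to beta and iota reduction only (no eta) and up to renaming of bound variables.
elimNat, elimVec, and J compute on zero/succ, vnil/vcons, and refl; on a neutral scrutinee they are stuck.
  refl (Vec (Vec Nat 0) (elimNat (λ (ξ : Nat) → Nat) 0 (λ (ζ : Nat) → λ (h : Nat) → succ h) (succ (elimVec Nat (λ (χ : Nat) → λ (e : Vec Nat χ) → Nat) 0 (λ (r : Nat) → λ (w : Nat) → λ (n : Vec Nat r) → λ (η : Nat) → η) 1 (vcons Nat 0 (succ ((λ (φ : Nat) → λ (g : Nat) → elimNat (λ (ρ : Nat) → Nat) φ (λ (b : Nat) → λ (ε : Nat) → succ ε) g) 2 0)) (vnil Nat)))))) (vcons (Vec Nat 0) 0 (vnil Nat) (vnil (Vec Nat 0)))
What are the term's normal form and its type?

resulting normal form:
  refl (Vec (Vec Nat 0) 1) (vcons (Vec Nat 0) 0 (vnil Nat) (vnil (Vec Nat 0)))
inferred type:
  Eq (Vec (Vec Nat 0) 1) (vcons (Vec Nat 0) 0 (vnil Nat) (vnil (Vec Nat 0))) (vcons (Vec Nat 0) 0 (vnil Nat) (vnil (Vec Nat 0)))
observation: the leftmost-outermost redex is an elimNat iota-redex, and normalization takes 10 steps.


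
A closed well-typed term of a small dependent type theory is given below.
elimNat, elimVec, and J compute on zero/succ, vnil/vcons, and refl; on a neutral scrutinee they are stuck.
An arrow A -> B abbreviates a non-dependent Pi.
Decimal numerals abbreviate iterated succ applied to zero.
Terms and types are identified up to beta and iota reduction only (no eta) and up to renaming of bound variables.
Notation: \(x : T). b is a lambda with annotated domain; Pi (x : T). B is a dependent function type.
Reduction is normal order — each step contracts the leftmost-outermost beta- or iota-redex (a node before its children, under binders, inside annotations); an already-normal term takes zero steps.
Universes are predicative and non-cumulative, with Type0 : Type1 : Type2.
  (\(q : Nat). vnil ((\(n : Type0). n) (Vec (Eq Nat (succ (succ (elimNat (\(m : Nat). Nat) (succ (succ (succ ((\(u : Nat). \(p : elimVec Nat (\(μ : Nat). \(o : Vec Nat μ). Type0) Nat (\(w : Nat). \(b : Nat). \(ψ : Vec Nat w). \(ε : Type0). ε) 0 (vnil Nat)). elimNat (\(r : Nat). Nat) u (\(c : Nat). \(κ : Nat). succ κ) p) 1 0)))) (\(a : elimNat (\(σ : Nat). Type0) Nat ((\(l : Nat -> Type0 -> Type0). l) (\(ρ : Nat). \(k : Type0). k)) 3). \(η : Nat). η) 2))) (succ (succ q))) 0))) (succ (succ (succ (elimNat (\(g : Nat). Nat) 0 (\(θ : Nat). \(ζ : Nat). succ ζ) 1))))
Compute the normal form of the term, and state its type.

normal form:
  vnil (Vec (Eq Nat 6 6) 0)
inferred type:
  Vec (Vec (Eq Nat 6 6) 0) 0


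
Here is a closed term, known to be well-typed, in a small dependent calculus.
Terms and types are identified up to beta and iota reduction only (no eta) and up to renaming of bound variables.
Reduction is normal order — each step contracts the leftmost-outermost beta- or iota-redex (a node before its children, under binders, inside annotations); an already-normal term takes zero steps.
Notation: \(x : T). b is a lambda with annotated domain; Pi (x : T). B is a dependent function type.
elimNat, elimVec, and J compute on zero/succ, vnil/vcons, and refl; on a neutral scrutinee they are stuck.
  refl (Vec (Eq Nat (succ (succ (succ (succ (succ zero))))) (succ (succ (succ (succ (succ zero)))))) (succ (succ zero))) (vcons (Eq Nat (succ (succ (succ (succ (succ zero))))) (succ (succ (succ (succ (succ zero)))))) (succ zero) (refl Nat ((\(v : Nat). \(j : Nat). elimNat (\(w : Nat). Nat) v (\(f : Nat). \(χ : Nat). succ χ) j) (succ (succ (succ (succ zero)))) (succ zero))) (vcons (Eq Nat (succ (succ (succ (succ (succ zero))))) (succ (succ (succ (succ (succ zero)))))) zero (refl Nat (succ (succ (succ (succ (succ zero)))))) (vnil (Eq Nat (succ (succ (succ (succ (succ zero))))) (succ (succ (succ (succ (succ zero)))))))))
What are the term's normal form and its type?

resulting normal form:
  refl (Vec (Eq Nat (succ (succ (succ (succ (succ zero))))) (succ (succ (succ (succ (succ zero)))))) (succ (succ zero))) (vcons (Eq Nat (succ (succ (succ (succ (succ zero))))) (succ (succ (succ (succ (succ zero)))))) (succ zero) (refl Nat (succ (succ (succ (succ (succ zero)))))) (vcons (Eq Nat (succ (succ (succ (succ (succ zero))))) (succ (succ (succ (succ (succ zero)))))) zero (refl Nat (succ (succ (succ (succ (succ zero)))))) (vnil (Eq Nat (succ (succ (succ (succ (succ zero))))) (succ (succ (succ (succ (succ zero)))))))))
type:
  Eq (Vec (Eq Nat (succ (succ (succ (succ (succ zero))))) (succ (succ (succ (succ (succ zero)))))) (succ (succ zero))) (vcons (Eq Nat (succ (succ (succ (succ (succ zero))))) (succ (succ (succ (succ (succ zero)))))) (succ zero) (refl Nat (succ (succ (succ (succ (succ zero)))))) (vcons (Eq Nat (succ (succ (succ (succ (succ zero))))) (succ (succ (succ (succ (succ zero)))))) zero (refl Nat (succ (succ (succ (succ (succ zero)))))) (vnil (Eq Nat (succ (succ (succ (succ (succ zero))))) (succ (succ (succ (succ (succ zero))))))))) (vcons (Eq Nat (succ (succ (succ (succ (succ zero))))) (succ (succ (succ (succ (succ zero)))))) (succ zero) (refl Nat (succ (succ (succ (succ (succ zero)))))) (vcons (Eq Nat (succ (succ (succ (succ (succ zero))))) (succ (succ (succ (succ (succ zero)))))) zero (refl Nat (succ (succ (succ (succ (succ zero)))))) (vnil (Eq Nat (succ (succ (succ (succ (succ zero))))) (succ (succ (succ (succ (succ zero)))))))))
observation: reduction starts at a beta-redex, and 6 normal-order steps reach the normal form.


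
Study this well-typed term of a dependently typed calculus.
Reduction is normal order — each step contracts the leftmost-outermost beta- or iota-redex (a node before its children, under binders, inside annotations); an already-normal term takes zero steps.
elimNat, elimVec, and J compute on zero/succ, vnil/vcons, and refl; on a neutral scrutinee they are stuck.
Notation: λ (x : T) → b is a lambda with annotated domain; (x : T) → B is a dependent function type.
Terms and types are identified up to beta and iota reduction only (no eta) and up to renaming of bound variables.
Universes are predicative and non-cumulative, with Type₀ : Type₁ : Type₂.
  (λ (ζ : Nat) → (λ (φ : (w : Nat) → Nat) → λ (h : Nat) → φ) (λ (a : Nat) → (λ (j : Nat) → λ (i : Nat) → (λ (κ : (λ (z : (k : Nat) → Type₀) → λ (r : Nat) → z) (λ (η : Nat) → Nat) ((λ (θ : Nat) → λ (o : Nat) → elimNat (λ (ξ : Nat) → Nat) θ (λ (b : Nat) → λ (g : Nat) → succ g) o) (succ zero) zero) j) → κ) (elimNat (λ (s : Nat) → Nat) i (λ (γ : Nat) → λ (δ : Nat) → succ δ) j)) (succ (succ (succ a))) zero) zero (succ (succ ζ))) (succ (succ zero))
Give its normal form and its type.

resulting normal form:
  succ (succ (succ (succ (succ (succ (succ zero))))))
type:
  Nat
observation: 29 normal-order steps separate the term from its normal form.


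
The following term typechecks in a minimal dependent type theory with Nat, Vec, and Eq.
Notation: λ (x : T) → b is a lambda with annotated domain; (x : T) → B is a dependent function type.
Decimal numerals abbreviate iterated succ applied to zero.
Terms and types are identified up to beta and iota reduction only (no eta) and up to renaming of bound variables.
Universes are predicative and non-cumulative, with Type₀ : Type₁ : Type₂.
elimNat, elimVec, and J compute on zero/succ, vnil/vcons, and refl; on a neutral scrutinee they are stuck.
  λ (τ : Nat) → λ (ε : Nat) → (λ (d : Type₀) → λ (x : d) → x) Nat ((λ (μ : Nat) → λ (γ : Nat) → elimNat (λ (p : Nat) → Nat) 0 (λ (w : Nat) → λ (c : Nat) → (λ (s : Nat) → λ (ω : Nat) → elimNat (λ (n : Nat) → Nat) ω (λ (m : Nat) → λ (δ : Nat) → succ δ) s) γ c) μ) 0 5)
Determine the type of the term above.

the term's type:
  (τ : Nat) → (ε : Nat) → Nat


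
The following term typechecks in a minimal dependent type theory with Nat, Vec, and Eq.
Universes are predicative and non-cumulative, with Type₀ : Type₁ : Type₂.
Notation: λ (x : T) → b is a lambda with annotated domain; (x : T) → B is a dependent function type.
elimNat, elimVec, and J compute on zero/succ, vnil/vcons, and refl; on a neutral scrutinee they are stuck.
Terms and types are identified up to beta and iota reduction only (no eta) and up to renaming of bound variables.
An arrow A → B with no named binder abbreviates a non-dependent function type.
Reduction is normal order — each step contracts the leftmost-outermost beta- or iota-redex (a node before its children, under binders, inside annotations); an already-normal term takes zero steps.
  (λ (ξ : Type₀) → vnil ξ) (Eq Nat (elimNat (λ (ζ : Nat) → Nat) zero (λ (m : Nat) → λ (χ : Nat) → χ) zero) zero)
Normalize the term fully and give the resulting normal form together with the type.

normal form:
  vnil (Eq Nat zero zero)
type:
  Vec (Eq Nat zero zero) zero
observation: reduction starts at a beta-redex, and 2 normal-order steps reach the normal form.


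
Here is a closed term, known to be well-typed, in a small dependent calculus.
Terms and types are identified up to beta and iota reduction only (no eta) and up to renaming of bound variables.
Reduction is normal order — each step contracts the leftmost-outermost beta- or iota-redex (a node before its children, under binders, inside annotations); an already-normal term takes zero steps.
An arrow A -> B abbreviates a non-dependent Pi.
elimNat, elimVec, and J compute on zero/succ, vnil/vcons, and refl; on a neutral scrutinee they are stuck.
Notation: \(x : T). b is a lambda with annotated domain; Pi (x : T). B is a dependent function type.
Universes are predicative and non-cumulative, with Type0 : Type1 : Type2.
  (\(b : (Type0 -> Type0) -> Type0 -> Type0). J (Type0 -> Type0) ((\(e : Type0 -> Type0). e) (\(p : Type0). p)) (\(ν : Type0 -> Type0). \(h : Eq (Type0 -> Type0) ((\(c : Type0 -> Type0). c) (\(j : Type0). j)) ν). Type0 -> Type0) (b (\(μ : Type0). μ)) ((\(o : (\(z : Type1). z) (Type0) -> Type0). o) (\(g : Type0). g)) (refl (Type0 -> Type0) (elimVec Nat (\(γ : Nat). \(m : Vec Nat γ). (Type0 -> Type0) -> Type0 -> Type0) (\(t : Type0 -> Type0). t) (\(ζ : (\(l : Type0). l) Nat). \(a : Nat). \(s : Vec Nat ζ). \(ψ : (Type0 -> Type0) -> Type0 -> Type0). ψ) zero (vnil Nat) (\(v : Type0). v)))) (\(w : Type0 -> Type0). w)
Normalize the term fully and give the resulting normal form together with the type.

reduced normal form:
  \(b : Type0). b
inferred type:
  Type0 -> Type0


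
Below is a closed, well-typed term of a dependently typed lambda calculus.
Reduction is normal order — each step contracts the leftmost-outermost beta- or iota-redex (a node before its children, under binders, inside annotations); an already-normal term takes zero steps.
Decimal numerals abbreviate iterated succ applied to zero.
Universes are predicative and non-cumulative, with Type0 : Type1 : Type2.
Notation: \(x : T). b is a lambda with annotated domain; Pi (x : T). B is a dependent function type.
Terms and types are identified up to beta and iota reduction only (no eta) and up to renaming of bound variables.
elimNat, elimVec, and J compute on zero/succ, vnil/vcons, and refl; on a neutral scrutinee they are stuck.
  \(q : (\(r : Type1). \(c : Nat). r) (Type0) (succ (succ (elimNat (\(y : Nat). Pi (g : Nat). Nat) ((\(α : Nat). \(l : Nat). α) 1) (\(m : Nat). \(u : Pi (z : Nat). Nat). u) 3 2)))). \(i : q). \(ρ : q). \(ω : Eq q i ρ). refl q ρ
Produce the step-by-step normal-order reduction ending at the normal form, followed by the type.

normal-order reduction sequence:
  \(q : (\(r : Type1). \(c : Nat). r) (Type0) (succ (succ (elimNat (\(y : Nat). Pi (g : Nat). Nat) ((\(α : Nat). \(l : Nat). α) 1) (\(m : Nat). \(u : Pi (z : Nat). Nat). u) 3 2)))). \(i : q). \(ρ : q). \(ω : Eq q i ρ). refl q ρ
  ~> \(q : (\(r : Nat). Type0) (succ (succ (elimNat (\(c : Nat). Pi (y : Nat). Nat) ((\(g : Nat). \(α : Nat). g) 1) (\(l : Nat). \(m : Pi (u : Nat). Nat). m) 3 2)))). \(z : q). \(i : q). \(ρ : Eq q z i). refl q i
  ~> \(q : Type0). \(r : q). \(c : q). \(y : Eq q r c). refl q c
the term's type:
  Pi (q : Type0). Pi (r : q). Pi (c : q). Pi (y : Eq q r c). Eq q c c


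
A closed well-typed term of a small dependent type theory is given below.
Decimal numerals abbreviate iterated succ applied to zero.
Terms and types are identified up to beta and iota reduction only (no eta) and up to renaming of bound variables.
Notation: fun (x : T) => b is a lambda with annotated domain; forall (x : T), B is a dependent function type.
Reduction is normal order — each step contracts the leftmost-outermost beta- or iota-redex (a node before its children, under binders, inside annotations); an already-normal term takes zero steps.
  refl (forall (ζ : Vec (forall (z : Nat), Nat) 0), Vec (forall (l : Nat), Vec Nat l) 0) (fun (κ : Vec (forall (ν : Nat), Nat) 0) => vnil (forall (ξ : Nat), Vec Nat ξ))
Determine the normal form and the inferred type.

reduced normal form:
  refl (forall (ζ : Vec (forall (z : Nat), Nat) 0), Vec (forall (l : Nat), Vec Nat l) 0) (fun (κ : Vec (forall (ν : Nat), Nat) 0) => vnil (forall (ξ : Nat), Vec Nat ξ))
type:
  Eq (forall (ζ : Vec (forall (z : Nat), Nat) 0), Vec (forall (l : Nat), Vec Nat l) 0) (fun (κ : Vec (forall (ν : Nat), Nat) 0) => vnil (forall (ξ : Nat), Vec Nat ξ)) (fun (φ : Vec (forall (k : Nat), Nat) 0) => vnil (forall (δ : Nat), Vec Nat δ))


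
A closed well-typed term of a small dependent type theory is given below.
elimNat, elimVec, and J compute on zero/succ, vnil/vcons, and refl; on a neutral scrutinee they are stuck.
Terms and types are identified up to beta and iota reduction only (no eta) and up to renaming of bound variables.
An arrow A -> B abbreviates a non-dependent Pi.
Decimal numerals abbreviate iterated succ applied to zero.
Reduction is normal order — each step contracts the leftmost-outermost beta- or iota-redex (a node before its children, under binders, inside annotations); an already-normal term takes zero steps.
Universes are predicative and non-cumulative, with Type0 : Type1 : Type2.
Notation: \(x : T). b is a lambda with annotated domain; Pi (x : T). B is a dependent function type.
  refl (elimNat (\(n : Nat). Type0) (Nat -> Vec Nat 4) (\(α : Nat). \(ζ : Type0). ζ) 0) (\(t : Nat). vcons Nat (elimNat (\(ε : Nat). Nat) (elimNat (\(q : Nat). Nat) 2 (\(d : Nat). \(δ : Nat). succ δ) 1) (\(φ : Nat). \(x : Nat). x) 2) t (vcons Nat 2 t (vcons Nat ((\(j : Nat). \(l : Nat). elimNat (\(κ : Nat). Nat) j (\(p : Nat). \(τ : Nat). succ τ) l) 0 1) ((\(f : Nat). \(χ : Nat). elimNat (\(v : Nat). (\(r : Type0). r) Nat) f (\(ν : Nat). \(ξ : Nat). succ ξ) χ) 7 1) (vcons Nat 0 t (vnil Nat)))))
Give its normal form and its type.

normal form:
  refl (Nat -> Vec Nat 4) (\(n : Nat). vcons Nat 3 n (vcons Nat 2 n (vcons Nat 1 8 (vcons Nat 0 n (vnil Nat)))))
the term's type:
  Eq (Nat -> Vec Nat 4) (\(n : Nat). vcons Nat 3 n (vcons Nat 2 n (vcons Nat 1 8 (vcons Nat 0 n (vnil Nat))))) (\(α : Nat). vcons Nat 3 α (vcons Nat 2 α (vcons Nat 1 8 (vcons Nat 0 α (vnil Nat)))))


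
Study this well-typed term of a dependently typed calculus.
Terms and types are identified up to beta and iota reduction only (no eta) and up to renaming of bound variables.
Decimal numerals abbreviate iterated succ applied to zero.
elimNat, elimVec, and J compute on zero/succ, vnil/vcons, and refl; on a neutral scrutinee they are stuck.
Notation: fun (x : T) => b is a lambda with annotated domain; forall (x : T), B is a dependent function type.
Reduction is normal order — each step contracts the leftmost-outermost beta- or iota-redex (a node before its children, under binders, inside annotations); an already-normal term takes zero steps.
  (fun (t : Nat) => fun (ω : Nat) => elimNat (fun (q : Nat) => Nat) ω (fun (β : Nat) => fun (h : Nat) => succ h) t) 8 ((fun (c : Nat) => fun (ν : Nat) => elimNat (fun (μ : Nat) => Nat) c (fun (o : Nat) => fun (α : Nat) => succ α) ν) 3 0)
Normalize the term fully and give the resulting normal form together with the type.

resulting normal form:
  11
inferred type:
  Nat


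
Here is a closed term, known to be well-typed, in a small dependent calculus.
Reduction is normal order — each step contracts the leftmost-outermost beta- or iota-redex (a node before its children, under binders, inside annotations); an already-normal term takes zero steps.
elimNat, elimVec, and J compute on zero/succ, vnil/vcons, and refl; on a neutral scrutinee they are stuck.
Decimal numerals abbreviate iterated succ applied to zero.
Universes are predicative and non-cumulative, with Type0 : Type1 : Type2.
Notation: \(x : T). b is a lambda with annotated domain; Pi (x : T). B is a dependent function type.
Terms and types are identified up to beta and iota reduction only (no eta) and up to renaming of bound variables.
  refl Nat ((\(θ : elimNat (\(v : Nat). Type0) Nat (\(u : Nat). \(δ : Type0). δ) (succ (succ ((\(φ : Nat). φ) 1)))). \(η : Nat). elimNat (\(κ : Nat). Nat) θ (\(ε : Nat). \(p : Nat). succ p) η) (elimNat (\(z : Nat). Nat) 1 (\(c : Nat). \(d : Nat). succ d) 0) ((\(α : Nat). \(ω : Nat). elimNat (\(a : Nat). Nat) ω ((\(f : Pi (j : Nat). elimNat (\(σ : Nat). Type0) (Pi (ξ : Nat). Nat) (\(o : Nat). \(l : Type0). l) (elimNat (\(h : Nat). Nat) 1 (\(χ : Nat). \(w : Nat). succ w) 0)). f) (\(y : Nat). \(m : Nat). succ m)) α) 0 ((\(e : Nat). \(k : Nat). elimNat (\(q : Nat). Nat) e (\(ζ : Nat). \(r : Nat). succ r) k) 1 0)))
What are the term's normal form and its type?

normal form:
  refl Nat 2
inferred type:
  Eq Nat 2 2


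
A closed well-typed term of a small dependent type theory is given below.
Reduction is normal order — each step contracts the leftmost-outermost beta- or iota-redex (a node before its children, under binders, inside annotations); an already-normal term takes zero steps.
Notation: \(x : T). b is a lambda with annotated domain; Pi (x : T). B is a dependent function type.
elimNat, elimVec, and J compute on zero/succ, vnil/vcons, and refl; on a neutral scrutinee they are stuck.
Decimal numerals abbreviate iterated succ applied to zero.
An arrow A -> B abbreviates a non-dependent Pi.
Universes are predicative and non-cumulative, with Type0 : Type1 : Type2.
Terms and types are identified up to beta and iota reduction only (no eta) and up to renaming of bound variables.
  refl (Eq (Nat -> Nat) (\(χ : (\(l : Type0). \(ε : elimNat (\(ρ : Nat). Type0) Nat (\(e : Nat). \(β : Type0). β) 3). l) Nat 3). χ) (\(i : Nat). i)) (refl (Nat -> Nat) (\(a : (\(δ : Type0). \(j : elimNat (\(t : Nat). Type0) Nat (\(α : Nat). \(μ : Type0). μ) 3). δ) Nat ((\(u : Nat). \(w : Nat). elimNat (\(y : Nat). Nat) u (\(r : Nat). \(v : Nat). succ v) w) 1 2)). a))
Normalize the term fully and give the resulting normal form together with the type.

reduced normal form:
  refl (Eq (Nat -> Nat) (\(χ : Nat). χ) (\(l : Nat). l)) (refl (Nat -> Nat) (\(ε : Nat). ε))
the term's type:
  Eq (Eq (Nat -> Nat) (\(χ : Nat). χ) (\(l : Nat). l)) (refl (Nat -> Nat) (\(ε : Nat). ε)) (refl (Nat -> Nat) (\(ρ : Nat). ρ))


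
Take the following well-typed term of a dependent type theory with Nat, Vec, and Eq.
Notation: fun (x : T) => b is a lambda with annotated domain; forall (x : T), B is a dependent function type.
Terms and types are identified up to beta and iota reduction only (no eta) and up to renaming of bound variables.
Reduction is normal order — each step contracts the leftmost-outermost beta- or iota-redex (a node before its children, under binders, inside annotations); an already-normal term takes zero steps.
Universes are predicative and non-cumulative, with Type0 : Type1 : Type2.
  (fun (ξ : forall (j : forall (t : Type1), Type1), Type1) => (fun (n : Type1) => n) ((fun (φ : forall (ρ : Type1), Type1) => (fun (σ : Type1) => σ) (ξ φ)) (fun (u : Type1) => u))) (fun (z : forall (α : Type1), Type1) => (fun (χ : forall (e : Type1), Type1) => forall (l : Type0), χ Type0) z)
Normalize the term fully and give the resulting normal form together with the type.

reduced normal form:
  forall (ξ : Type0), Type0
type:
  Type1


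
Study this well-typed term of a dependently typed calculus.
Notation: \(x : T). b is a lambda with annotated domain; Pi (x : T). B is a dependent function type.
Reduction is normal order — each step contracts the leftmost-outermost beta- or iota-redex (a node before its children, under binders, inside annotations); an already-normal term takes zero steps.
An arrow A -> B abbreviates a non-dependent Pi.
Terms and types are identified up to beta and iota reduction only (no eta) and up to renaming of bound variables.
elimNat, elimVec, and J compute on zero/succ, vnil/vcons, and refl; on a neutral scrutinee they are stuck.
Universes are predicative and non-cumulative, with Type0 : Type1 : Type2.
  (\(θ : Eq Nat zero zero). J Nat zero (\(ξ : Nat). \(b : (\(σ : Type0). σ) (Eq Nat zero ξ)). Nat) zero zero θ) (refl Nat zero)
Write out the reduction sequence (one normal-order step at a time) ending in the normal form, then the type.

reduction (normal order):
  (\(θ : Eq Nat zero zero). J Nat zero (\(ξ : Nat). \(b : (\(σ : Type0). σ) (Eq Nat zero ξ)). Nat) zero zero θ) (refl Nat zero)
  ~> J Nat zero (\(θ : Nat). \(ξ : (\(b : Type0). b) (Eq Nat zero θ)). Nat) zero zero (refl Nat zero)
  ~> zero
inferred type:
  Nat


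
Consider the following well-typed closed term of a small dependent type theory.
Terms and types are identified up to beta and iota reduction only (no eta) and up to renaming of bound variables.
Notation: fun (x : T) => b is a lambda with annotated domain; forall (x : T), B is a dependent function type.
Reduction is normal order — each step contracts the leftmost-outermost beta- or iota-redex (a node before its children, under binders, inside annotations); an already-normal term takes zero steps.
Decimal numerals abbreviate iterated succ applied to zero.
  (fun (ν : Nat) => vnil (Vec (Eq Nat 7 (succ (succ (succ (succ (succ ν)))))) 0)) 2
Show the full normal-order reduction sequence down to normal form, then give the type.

normal-order reduction:
  (fun (ν : Nat) => vnil (Vec (Eq Nat 7 (succ (succ (succ (succ (succ ν)))))) 0)) 2
  ~> vnil (Vec (Eq Nat 7 7) 0)
the term's type:
  Vec (Vec (Eq Nat 7 7) 0) 0


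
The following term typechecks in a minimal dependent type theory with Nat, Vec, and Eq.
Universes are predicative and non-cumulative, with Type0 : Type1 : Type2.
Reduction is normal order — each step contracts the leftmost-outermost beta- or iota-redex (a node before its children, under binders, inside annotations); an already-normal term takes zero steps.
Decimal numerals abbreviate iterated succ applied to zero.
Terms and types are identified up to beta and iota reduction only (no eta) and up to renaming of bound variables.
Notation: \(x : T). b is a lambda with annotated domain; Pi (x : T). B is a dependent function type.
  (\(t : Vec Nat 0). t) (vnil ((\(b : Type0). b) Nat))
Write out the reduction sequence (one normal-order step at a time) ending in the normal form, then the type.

normal-order reduction:
  (\(t : Vec Nat 0). t) (vnil ((\(b : Type0). b) Nat))
  ~> vnil ((\(t : Type0). t) Nat)
  ~> vnil Nat
type:
  Vec Nat 0


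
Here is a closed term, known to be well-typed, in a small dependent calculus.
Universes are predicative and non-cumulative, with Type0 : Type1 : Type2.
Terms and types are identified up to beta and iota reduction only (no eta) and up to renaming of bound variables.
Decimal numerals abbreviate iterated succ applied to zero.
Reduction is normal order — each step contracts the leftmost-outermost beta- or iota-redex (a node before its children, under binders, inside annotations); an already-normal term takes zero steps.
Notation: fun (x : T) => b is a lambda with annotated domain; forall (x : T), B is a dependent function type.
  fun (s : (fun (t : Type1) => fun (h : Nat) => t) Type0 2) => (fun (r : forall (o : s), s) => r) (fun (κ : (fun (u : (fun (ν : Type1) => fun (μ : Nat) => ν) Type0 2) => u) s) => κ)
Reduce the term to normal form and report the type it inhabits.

normal form:
  fun (s : Type0) => fun (t : s) => t
the term's type:
  forall (s : Type0), forall (t : s), s
observation: the first redex contracted is a beta-redex; the normal form is reached in 4 normal-order steps.
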